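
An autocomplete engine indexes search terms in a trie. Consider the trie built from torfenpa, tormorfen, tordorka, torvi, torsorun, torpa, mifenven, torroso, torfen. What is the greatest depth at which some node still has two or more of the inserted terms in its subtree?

6

Look for the deepest trie node that still has at least two words in its subtree.
e.g. "torfen" and "torfenpa" share the prefix "torfen" of length 6; no pair shares a longer one.
Longest shared-prefix length: 6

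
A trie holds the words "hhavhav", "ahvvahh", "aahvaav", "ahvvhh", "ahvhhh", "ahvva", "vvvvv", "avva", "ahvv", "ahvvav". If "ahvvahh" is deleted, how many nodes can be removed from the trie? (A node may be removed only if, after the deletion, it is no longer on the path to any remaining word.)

2

Walk "ahvvahh" from the leaf back toward the root, removing each node that no remaining word uses.
The suffix "hh" (2 nodes) is used only by "ahvvahh"; the node for "ahvva" still has the child "v", so pruning stops there.
Nodes removed: 2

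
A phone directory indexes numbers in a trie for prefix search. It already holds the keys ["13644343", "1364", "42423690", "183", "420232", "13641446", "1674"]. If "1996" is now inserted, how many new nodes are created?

3

The longest prefix of "1996" already in the trie is "1" (length 1).
Each of the 3 remaining characters creates one node.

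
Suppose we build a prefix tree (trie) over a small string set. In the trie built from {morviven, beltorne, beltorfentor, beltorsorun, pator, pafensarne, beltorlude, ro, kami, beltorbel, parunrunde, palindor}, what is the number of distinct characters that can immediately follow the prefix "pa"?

4

Walk "pa" from the root, arriving at one node.
Characters that immediately follow "pa" among the stored strings: {f, l, r, t}.
That node has 4 child edges.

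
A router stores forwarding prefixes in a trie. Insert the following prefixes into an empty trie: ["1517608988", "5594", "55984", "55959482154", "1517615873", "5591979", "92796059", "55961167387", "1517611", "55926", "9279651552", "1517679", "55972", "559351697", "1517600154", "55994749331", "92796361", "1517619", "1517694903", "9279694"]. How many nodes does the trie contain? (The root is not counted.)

Insert word by word; a character creates a node only if that edge doesn't already exist:
  "1517608988" → 10 new (1, 5, 1, 7, 6, 0, 8, 9, 8, 8)
  "5594" → 4 new (5, 5, 9, 4)
  "55984" → prefix "559" already present; 2 new (8, 4)
  "55959482154" → prefix "559" already present; 8 new (5, 9, 4, 8, 2, 1, 5, 4)
  "1517615873" → prefix "15176" already present; 5 new (1, 5, 8, 7, 3)
  "5591979" → prefix "559" already present; 4 new (1, 9, 7, 9)
  "92796059" → 8 new (9, 2, 7, 9, 6, 0, 5, 9)
  "55961167387" → prefix "559" already present; 8 new (6, 1, 1, 6, 7, 3, 8, 7)
  "1517611" → prefix "151761" already present; 1 new (1)
  "55926" → prefix "559" already present; 2 new (2, 6)
  "9279651552" → prefix "92796" already present; 5 new (5, 1, 5, 5, 2)
  "1517679" → prefix "15176" already present; 2 new (7, 9)
  "55972" → prefix "559" already present; 2 new (7, 2)
  "559351697" → prefix "559" already present; 6 new (3, 5, 1, 6, 9, 7)
  "1517600154" → prefix "151760" already present; 4 new (0, 1, 5, 4)
  "55994749331" → prefix "559" already present; 8 new (9, 4, 7, 4, 9, 3, 3, 1)
  "92796361" → prefix "92796" already present; 3 new (3, 6, 1)
  "1517619" → prefix "151761" already present; 1 new (9)
  "1517694903" → prefix "15176" already present; 5 new (9, 4, 9, 0, 3)
  "9279694" → prefix "92796" already present; 2 new (9, 4)
Total nodes = 10 + 4 + 2 + 8 + 5 + 4 + 8 + 8 + 1 + 2 + 5 + 2 + 2 + 6 + 4 + 8 + 3 + 1 + 5 + 2 = 90

90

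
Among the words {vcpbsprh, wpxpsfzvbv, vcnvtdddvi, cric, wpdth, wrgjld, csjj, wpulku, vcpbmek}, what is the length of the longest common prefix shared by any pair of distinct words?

Equivalently: take the maximum, over all pairs, of their longest common prefix length.
"vcpbmek" and "vcpbsprh" agree on "vcpb" (4 characters) before diverging; nothing deeper is shared.
Longest shared-prefix length: 4

4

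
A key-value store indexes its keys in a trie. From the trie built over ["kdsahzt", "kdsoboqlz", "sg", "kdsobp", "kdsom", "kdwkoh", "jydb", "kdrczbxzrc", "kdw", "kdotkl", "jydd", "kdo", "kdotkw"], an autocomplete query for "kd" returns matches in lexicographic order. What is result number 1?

Words with prefix "kd", in lexicographic order: "kdo", "kdotkl", "kdotkw", "kdrczbxzrc", "kdsahzt", "kdsoboqlz", "kdsobp", "kdsom", "kdw", "kdwkoh"
The 1st is kdo.

kdo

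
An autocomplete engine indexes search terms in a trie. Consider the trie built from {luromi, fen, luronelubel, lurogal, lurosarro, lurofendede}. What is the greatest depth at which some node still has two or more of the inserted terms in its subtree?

The deepest shared node is where two words last agree before diverging.
"lurofendede" and "lurogal" agree on "luro" (4 characters) before diverging; nothing deeper is shared.
Longest shared-prefix length: 4

4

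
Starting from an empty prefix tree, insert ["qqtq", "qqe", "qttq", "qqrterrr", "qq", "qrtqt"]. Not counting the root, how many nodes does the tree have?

For each word, the new-node count is its length minus the longest prefix already in the trie:
  "qqtq" → 4 new (q, q, t, q)
  "qqe" → prefix "qq" already present; 1 new (e)
  "qttq" → prefix "q" already present; 3 new (t, t, q)
  "qqrterrr" → prefix "qq" already present; 6 new (r, t, e, r, r, r)
  "qq" → prefix "qq" already present; 0 new (none)
  "qrtqt" → prefix "q" already present; 4 new (r, t, q, t)
Total nodes = 4 + 1 + 3 + 6 + 0 + 4 = 18

18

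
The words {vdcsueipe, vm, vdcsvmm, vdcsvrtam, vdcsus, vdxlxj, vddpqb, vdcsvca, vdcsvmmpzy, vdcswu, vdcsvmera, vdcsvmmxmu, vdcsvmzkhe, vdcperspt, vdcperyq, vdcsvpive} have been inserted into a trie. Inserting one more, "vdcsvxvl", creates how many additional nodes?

The longest prefix of "vdcsvxvl" already in the trie is "vdcsv" (length 5).
Each of the 3 remaining characters creates one node.

3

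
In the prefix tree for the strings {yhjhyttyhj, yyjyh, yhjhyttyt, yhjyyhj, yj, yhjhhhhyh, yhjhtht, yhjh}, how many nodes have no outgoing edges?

A leaf is a node with no children — equivalently, the end of a word that is not a proper prefix of any other stored word.
Those words: "yhjhhhhyh", "yhjhtht", "yhjhyttyhj", "yhjhyttyt", "yhjyyhj", "yj", "yyjyh"
Leaf count: 7

7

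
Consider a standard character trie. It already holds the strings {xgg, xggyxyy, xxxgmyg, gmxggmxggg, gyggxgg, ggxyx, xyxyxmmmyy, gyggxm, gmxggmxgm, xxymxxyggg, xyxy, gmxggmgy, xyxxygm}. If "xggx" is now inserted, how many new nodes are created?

The longest prefix of "xggx" already in the trie is "xgg" (length 3).
Each of the 1 remaining characters creates one node.

1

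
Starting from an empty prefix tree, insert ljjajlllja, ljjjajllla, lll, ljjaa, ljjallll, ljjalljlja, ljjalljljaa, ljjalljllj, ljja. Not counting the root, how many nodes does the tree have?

31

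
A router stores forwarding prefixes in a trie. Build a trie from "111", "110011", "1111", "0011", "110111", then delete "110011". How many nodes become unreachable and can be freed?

A node on "110011"'s path can go only if nothing else ends at it or branches off below it.
The suffix "011" (3 nodes) is used only by "110011"; the node for "110" still has the child "1", so pruning stops there.
Nodes removed: 3

3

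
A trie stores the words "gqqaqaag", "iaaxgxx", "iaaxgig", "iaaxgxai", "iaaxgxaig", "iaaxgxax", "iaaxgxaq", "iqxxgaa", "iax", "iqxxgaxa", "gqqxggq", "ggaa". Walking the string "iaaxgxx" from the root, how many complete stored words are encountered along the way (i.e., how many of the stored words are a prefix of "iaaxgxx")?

Walk "iaaxgxx" from the root; an end-of-word marker is hit whenever a stored word is a prefix of "iaaxgxx".
Prefixes of the query that are stored words: "iaaxgxx"
Count: 1

1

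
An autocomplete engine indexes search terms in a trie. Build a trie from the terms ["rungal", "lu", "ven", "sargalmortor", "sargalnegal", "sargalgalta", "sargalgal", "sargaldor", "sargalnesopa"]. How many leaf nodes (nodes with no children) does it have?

8

Leaves are exactly the stored words that no other stored word extends.
Those words: "lu", "rungal", "sargaldor", "sargalgalta", "sargalmortor", "sargalnegal", "sargalnesopa", "ven"
Leaf count: 8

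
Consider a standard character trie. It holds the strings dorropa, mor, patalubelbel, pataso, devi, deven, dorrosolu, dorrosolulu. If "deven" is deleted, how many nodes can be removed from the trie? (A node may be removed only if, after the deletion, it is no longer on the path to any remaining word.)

2

Walk "deven" from the leaf back toward the root, removing each node that no remaining word uses.
The suffix "en" (2 nodes) is used only by "deven"; the node for "dev" still has the child "i", so pruning stops there.
Nodes removed: 2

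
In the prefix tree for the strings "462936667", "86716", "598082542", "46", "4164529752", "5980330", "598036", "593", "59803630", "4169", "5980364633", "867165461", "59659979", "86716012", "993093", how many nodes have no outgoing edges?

12

A leaf is a node with no children — equivalently, the end of a word that is not a proper prefix of any other stored word.
Those words: "4164529752", "4169", "462936667", "593", "59659979", "5980330", "59803630", "5980364633", "598082542", "86716012", "867165461", "993093"
Leaf count: 12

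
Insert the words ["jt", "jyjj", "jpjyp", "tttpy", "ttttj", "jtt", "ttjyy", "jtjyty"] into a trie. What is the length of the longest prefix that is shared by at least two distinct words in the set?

Look for the deepest trie node that still has at least two words in its subtree.
e.g. "tttpy" and "ttttj" share the prefix "ttt" of length 3; no pair shares a longer one.
Longest shared-prefix length: 3

3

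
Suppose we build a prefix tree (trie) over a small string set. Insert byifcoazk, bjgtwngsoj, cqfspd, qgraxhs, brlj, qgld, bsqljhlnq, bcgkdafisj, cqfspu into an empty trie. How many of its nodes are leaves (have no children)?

9

A leaf is a node with no children — equivalently, the end of a word that is not a proper prefix of any other stored word.
Those words: "bcgkdafisj", "bjgtwngsoj", "brlj", "bsqljhlnq", "byifcoazk", "cqfspd", "cqfspu", "qgld", "qgraxhs"
Leaf count: 9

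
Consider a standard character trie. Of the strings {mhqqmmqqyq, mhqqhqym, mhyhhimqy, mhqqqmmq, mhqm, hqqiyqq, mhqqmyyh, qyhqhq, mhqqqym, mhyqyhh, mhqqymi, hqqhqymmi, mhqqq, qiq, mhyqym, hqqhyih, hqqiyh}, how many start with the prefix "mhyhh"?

Walk to "mhyhh"; the words in its subtree are exactly those with that prefix.
Words under "mhyhh": mhyhhimqy
Count: 1

1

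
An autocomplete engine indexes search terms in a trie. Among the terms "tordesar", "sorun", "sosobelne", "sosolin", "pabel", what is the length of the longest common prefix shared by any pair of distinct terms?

The deepest shared node is where two words last agree before diverging.
e.g. "sosobelne" and "sosolin" share the prefix "soso" of length 4; no pair shares a longer one.
Longest shared-prefix length: 4

4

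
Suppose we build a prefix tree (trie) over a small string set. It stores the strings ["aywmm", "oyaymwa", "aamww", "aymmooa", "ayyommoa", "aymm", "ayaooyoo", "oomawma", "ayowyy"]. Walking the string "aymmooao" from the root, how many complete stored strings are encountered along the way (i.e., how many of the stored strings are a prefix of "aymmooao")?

Walk "aymmooao" from the root; an end-of-word marker is hit whenever a stored word is a prefix of "aymmooao".
Prefixes of the query that are stored words: "aymm", "aymmooa"
Count: 2

2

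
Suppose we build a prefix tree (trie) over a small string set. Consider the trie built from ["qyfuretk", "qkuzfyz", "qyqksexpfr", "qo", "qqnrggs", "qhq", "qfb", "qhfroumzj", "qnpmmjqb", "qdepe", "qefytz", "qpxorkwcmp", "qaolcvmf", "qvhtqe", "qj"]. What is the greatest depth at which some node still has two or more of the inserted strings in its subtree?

2

Look for the deepest trie node that still has at least two words in its subtree.
"qhfroumzj" and "qhq" agree on "qh" (2 characters) before diverging; nothing deeper is shared.
Longest shared-prefix length: 2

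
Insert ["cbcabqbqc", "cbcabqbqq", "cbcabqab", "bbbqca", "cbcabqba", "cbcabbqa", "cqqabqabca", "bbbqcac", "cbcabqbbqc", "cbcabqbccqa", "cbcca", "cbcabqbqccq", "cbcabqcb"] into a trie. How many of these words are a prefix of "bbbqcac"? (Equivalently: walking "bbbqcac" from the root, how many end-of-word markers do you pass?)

Traverse "bbbqcac" character by character; count nodes along the way that are marked as word ends.
Prefixes of the query that are stored words: "bbbqca", "bbbqcac"
Count: 2

2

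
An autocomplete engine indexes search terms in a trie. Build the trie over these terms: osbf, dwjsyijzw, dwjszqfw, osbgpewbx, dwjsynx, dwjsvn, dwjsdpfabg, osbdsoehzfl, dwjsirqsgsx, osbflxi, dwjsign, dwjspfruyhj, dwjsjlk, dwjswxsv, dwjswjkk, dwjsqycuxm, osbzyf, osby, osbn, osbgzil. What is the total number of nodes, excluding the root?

84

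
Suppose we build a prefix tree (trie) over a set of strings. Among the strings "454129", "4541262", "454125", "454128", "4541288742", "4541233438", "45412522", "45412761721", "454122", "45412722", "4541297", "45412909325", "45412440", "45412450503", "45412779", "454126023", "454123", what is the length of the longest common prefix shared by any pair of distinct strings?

The deepest shared node is where two words last agree before diverging.
"454123" and "4541233438" agree on "454123" (6 characters) before diverging; nothing deeper is shared.
Longest shared-prefix length: 6

6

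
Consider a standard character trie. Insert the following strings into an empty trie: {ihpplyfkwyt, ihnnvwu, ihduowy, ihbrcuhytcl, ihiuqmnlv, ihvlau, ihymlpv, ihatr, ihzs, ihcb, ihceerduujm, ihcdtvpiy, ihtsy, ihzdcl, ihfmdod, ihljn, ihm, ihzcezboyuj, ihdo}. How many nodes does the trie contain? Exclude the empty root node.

Trace insertions, counting only characters that open a new branch:
  "ihpplyfkwyt" → 11 new (i, h, p, p, l, y, f, k, w, y, t)
  "ihnnvwu" → prefix "ih" already present; 5 new (n, n, v, w, u)
  "ihduowy" → prefix "ih" already present; 5 new (d, u, o, w, y)
  "ihbrcuhytcl" → prefix "ih" already present; 9 new (b, r, c, u, h, y, t, c, l)
  "ihiuqmnlv" → prefix "ih" already present; 7 new (i, u, q, m, n, l, v)
  "ihvlau" → prefix "ih" already present; 4 new (v, l, a, u)
  "ihymlpv" → prefix "ih" already present; 5 new (y, m, l, p, v)
  "ihatr" → prefix "ih" already present; 3 new (a, t, r)
  "ihzs" → prefix "ih" already present; 2 new (z, s)
  "ihcb" → prefix "ih" already present; 2 new (c, b)
  "ihceerduujm" → prefix "ihc" already present; 8 new (e, e, r, d, u, u, j, m)
  "ihcdtvpiy" → prefix "ihc" already present; 6 new (d, t, v, p, i, y)
  "ihtsy" → prefix "ih" already present; 3 new (t, s, y)
  "ihzdcl" → prefix "ihz" already present; 3 new (d, c, l)
  "ihfmdod" → prefix "ih" already present; 5 new (f, m, d, o, d)
  "ihljn" → prefix "ih" already present; 3 new (l, j, n)
  "ihm" → prefix "ih" already present; 1 new (m)
  "ihzcezboyuj" → prefix "ihz" already present; 8 new (c, e, z, b, o, y, u, j)
  "ihdo" → prefix "ihd" already present; 1 new (o)
Total nodes = 11 + 5 + 5 + 9 + 7 + 4 + 5 + 3 + 2 + 2 + 8 + 6 + 3 + 3 + 5 + 3 + 1 + 8 + 1 = 91

91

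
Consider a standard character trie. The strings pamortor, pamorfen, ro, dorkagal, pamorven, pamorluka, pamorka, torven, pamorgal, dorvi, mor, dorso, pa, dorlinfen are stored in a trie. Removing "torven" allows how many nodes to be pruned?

A node on "torven"'s path can go only if nothing else ends at it or branches off below it.
No other word shares any prefix with "torven", so all 6 of its nodes go.
Nodes removed: 6

6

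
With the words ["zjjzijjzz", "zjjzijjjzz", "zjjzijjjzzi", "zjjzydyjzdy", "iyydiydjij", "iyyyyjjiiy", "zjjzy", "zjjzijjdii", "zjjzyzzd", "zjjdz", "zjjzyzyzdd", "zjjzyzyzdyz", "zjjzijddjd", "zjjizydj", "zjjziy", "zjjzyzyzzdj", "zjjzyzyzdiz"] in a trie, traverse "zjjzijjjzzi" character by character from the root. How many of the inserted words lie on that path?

Check each prefix of "zjjzijjjzzi" against the stored set — each match is an end-marker on the path.
Prefixes of the query that are stored words: "zjjzijjjzz", "zjjzijjjzzi"
Count: 2

2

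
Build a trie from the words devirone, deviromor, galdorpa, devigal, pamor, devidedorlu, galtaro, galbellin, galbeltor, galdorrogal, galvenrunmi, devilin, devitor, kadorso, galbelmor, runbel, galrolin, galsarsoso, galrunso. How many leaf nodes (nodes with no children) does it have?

19

Leaves are exactly the stored words that no other stored word extends.
Those words: "devidedorlu", "devigal", "devilin", "deviromor", "devirone", "devitor", "galbellin", "galbelmor", "galbeltor", "galdorpa", "galdorrogal", "galrolin", "galrunso", "galsarsoso", "galtaro", "galvenrunmi", "kadorso", "pamor", "runbel"
Leaf count: 19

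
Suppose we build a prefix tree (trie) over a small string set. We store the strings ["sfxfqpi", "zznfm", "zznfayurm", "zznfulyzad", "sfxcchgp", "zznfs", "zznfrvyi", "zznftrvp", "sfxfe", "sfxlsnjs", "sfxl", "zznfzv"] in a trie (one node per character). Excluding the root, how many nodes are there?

Insert word by word; a character creates a node only if that edge doesn't already exist:
  "sfxfqpi" → 7 new (s, f, x, f, q, p, i)
  "zznfm" → 5 new (z, z, n, f, m)
  "zznfayurm" → prefix "zznf" already present; 5 new (a, y, u, r, m)
  "zznfulyzad" → prefix "zznf" already present; 6 new (u, l, y, z, a, d)
  "sfxcchgp" → prefix "sfx" already present; 5 new (c, c, h, g, p)
  "zznfs" → prefix "zznf" already present; 1 new (s)
  "zznfrvyi" → prefix "zznf" already present; 4 new (r, v, y, i)
  "zznftrvp" → prefix "zznf" already present; 4 new (t, r, v, p)
  "sfxfe" → prefix "sfxf" already present; 1 new (e)
  "sfxlsnjs" → prefix "sfx" already present; 5 new (l, s, n, j, s)
  "sfxl" → prefix "sfxl" already present; 0 new (none)
  "zznfzv" → prefix "zznf" already present; 2 new (z, v)
Total nodes = 7 + 5 + 5 + 6 + 5 + 1 + 4 + 4 + 1 + 5 + 0 + 2 = 45

45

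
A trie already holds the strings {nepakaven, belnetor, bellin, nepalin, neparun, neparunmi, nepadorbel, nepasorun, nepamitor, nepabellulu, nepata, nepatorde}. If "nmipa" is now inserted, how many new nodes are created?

4

Walking "nmipa" from the root, the first 1 characters ("n") follow existing edges; "m" is the first miss.
So 5 − 1 = 4 new nodes.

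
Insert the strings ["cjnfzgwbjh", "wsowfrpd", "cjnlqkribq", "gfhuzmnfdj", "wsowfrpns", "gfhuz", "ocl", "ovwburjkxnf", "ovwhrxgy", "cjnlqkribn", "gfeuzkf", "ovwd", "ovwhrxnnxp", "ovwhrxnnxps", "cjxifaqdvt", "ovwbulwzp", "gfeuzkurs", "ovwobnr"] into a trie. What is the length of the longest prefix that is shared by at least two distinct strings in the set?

Look for the deepest trie node that still has at least two words in its subtree.
e.g. "ovwhrxnnxp" and "ovwhrxnnxps" share the prefix "ovwhrxnnxp" of length 10; no pair shares a longer one.
Longest shared-prefix length: 10

10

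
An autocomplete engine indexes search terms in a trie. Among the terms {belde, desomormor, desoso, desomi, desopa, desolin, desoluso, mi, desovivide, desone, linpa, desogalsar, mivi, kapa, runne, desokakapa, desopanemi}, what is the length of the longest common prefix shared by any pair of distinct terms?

6

Look for the deepest trie node that still has at least two words in its subtree.
e.g. "desopa" and "desopanemi" share the prefix "desopa" of length 6; no pair shares a longer one.
Longest shared-prefix length: 6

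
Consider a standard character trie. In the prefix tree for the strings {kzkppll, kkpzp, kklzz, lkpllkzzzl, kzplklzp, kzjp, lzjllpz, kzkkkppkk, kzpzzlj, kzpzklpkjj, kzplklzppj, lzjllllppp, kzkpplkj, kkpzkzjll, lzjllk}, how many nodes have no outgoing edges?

14

A leaf is a node with no children — equivalently, the end of a word that is not a proper prefix of any other stored word.
Those words: "kklzz", "kkpzkzjll", "kkpzp", "kzjp", "kzkkkppkk", "kzkpplkj", "kzkppll", "kzplklzppj", "kzpzklpkjj", "kzpzzlj", "lkpllkzzzl", "lzjllk", "lzjllllppp", "lzjllpz"
Leaf count: 14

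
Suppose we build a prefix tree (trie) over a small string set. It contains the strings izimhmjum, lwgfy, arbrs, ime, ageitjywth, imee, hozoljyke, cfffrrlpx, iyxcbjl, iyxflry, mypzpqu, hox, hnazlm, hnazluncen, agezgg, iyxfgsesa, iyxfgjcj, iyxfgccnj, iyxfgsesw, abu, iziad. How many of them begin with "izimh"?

1

Traverse to the node for "izimh", then collect every word in that subtree.
Matches: "izimhmjum"
Count: 1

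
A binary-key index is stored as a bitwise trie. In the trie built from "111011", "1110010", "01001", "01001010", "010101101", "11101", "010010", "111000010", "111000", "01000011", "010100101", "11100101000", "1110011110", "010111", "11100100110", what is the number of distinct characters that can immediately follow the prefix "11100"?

2

Walk "11100" from the root, arriving at one node.
Characters that immediately follow "11100" among the stored strings: {0, 1}.
That node has 2 child edges.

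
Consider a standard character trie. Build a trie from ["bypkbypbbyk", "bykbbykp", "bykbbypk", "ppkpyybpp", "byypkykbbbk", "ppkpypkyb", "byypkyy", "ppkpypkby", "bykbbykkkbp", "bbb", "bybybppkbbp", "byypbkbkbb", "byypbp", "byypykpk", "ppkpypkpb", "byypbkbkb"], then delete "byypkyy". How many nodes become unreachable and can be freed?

A node on "byypkyy"'s path can go only if nothing else ends at it or branches off below it.
The suffix "y" (1 node) is used only by "byypkyy"; the node for "byypky" still has the child "k", so pruning stops there.
Nodes removed: 1

1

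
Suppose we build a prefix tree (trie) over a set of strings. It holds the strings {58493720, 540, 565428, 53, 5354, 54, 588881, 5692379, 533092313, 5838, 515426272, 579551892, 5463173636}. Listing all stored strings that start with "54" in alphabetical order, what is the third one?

5463173636

Words with prefix "54", in lexicographic order: "54", "540", "5463173636"
Position 3: 5463173636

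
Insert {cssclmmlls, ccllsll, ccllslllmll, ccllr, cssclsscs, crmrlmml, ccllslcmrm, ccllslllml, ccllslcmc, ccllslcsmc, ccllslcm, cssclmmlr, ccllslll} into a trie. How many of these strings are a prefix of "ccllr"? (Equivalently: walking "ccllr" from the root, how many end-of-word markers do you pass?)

1

Check each prefix of "ccllr" against the stored set — each match is an end-marker on the path.
Prefixes of the query that are stored words: "ccllr"
Count: 1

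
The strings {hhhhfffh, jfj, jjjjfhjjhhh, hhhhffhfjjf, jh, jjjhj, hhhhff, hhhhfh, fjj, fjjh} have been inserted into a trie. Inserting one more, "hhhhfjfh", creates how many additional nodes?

"hhhhf" is already a path in the trie; the remaining "jfh" must be added.
So 8 − 5 = 3 new nodes.

3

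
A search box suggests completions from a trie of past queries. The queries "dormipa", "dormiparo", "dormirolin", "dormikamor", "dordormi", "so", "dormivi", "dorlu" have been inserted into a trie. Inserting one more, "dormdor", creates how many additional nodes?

The longest prefix of "dormdor" already in the trie is "dorm" (length 4).
Each of the 3 remaining characters creates one node.

3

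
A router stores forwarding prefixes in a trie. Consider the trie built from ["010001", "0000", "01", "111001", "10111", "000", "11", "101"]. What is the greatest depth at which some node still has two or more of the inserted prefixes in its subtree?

3

Look for the deepest trie node that still has at least two words in its subtree.
"000" and "0000" agree on "000" (3 characters) before diverging; nothing deeper is shared.
Longest shared-prefix length: 3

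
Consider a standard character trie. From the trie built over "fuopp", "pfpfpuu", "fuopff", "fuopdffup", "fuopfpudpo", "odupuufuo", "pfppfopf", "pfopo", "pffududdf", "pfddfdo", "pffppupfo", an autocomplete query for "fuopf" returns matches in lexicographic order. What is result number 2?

fuopfpudpo

Words with prefix "fuopf", in lexicographic order: "fuopff", "fuopfpudpo"
The 2nd is fuopfpudpo.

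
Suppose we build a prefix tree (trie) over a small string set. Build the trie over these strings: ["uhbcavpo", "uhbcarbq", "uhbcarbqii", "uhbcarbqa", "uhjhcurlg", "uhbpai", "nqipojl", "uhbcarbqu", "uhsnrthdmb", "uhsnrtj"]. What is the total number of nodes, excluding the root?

Trace insertions, counting only characters that open a new branch:
  "uhbcavpo" → 8 new (u, h, b, c, a, v, p, o)
  "uhbcarbq" → prefix "uhbca" already present; 3 new (r, b, q)
  "uhbcarbqii" → prefix "uhbcarbq" already present; 2 new (i, i)
  "uhbcarbqa" → prefix "uhbcarbq" already present; 1 new (a)
  "uhjhcurlg" → prefix "uh" already present; 7 new (j, h, c, u, r, l, g)
  "uhbpai" → prefix "uhb" already present; 3 new (p, a, i)
  "nqipojl" → 7 new (n, q, i, p, o, j, l)
  "uhbcarbqu" → prefix "uhbcarbq" already present; 1 new (u)
  "uhsnrthdmb" → prefix "uh" already present; 8 new (s, n, r, t, h, d, m, b)
  "uhsnrtj" → prefix "uhsnrt" already present; 1 new (j)
Total nodes = 8 + 3 + 2 + 1 + 7 + 3 + 7 + 1 + 8 + 1 = 41

41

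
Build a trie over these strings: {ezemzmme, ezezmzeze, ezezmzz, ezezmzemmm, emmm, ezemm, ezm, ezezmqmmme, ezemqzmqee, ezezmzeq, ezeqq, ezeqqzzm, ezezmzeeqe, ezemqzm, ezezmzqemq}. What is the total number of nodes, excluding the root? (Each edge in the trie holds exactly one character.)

47

Insert word by word; a character creates a node only if that edge doesn't already exist:
  "ezemzmme" → 8 new (e, z, e, m, z, m, m, e)
  "ezezmzeze" → prefix "eze" already present; 6 new (z, m, z, e, z, e)
  "ezezmzz" → prefix "ezezmz" already present; 1 new (z)
  "ezezmzemmm" → prefix "ezezmze" already present; 3 new (m, m, m)
  "emmm" → prefix "e" already present; 3 new (m, m, m)
  "ezemm" → prefix "ezem" already present; 1 new (m)
  "ezm" → prefix "ez" already present; 1 new (m)
  "ezezmqmmme" → prefix "ezezm" already present; 5 new (q, m, m, m, e)
  "ezemqzmqee" → prefix "ezem" already present; 6 new (q, z, m, q, e, e)
  "ezezmzeq" → prefix "ezezmze" already present; 1 new (q)
  "ezeqq" → prefix "eze" already present; 2 new (q, q)
  "ezeqqzzm" → prefix "ezeqq" already present; 3 new (z, z, m)
  "ezezmzeeqe" → prefix "ezezmze" already present; 3 new (e, q, e)
  "ezemqzm" → prefix "ezemqzm" already present; 0 new (none)
  "ezezmzqemq" → prefix "ezezmz" already present; 4 new (q, e, m, q)
Total nodes = 8 + 6 + 1 + 3 + 3 + 1 + 1 + 5 + 6 + 1 + 2 + 3 + 3 + 0 + 4 = 47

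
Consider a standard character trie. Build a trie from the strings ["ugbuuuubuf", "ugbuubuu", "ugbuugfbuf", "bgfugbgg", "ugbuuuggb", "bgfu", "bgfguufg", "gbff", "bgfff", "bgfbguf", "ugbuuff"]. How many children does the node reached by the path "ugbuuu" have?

The children of the "ugbuuu" node are the distinct next characters among strings starting with "ugbuuu".
Characters that immediately follow "ugbuuu" among the stored strings: {g, u}.
That node has 2 child edges.

2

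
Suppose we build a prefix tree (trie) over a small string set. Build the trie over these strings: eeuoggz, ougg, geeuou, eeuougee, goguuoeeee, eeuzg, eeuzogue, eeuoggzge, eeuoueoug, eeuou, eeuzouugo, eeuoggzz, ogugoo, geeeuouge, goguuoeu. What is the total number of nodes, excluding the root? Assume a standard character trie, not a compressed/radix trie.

59

Count nodes per top-level branch (shared prefixes stored once):
  'e'-branch (eeuoggz, eeuoggzge, eeuoggzz, eeuou, eeuoueoug, eeuougee, eeuzg, eeuzogue, eeuzouugo): 28 nodes
  'g'-branch (geeeuouge, geeuou, goguuoeeee, goguuoeu): 22 nodes
  'o'-branch (ogugoo, ougg): 9 nodes
Sum: 59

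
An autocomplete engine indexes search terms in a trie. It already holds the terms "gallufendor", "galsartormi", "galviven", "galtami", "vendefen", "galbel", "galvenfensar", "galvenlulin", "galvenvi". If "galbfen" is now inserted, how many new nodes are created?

3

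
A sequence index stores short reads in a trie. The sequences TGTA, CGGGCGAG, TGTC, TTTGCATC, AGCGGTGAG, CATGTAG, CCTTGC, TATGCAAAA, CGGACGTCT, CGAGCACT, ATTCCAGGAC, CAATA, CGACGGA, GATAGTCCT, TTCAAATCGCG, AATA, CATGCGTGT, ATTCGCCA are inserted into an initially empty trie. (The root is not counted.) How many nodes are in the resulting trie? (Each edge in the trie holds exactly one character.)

For each word, the new-node count is its length minus the longest prefix already in the trie:
  "TGTA" → 4 new (T, G, T, A)
  "CGGGCGAG" → 8 new (C, G, G, G, C, G, A, G)
  "TGTC" → prefix "TGT" already present; 1 new (C)
  "TTTGCATC" → prefix "T" already present; 7 new (T, T, G, C, A, T, C)
  "AGCGGTGAG" → 9 new (A, G, C, G, G, T, G, A, G)
  "CATGTAG" → prefix "C" already present; 6 new (A, T, G, T, A, G)
  "CCTTGC" → prefix "C" already present; 5 new (C, T, T, G, C)
  "TATGCAAAA" → prefix "T" already present; 8 new (A, T, G, C, A, A, A, A)
  "CGGACGTCT" → prefix "CGG" already present; 6 new (A, C, G, T, C, T)
  "CGAGCACT" → prefix "CG" already present; 6 new (A, G, C, A, C, T)
  "ATTCCAGGAC" → prefix "A" already present; 9 new (T, T, C, C, A, G, G, A, C)
  "CAATA" → prefix "CA" already present; 3 new (A, T, A)
  "CGACGGA" → prefix "CGA" already present; 4 new (C, G, G, A)
  "GATAGTCCT" → 9 new (G, A, T, A, G, T, C, C, T)
  "TTCAAATCGCG" → prefix "TT" already present; 9 new (C, A, A, A, T, C, G, C, G)
  "AATA" → prefix "A" already present; 3 new (A, T, A)
  "CATGCGTGT" → prefix "CATG" already present; 5 new (C, G, T, G, T)
  "ATTCGCCA" → prefix "ATTC" already present; 4 new (G, C, C, A)
Total nodes = 4 + 8 + 1 + 7 + 9 + 6 + 5 + 8 + 6 + 6 + 9 + 3 + 4 + 9 + 9 + 3 + 5 + 4 = 106

106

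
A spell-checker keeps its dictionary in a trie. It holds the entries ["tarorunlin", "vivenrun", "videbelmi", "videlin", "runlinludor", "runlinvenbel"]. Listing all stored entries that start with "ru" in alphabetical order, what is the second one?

runlinvenbel

DFS of the "ru" subtree visits, in order: "runlinludor", "runlinvenbel"
The 2nd is runlinvenbel.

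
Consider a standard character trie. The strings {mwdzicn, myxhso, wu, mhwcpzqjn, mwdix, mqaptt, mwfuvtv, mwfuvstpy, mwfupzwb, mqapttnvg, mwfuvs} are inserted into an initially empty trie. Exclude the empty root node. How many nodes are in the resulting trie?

45

Count nodes per top-level branch (shared prefixes stored once):
  'm'-branch (mhwcpzqjn, mqaptt, mqapttnvg, mwdix, mwdzicn, mwfupzwb, mwfuvs, mwfuvstpy, mwfuvtv, myxhso): 43 nodes
  'w'-branch (wu): 2 nodes
Sum: 45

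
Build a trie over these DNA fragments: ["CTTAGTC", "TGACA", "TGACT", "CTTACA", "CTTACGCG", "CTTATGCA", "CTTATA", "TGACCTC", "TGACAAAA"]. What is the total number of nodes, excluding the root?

29

Insert word by word; a character creates a node only if that edge doesn't already exist:
  "CTTAGTC" → 7 new (C, T, T, A, G, T, C)
  "TGACA" → 5 new (T, G, A, C, A)
  "TGACT" → prefix "TGAC" already present; 1 new (T)
  "CTTACA" → prefix "CTTA" already present; 2 new (C, A)
  "CTTACGCG" → prefix "CTTAC" already present; 3 new (G, C, G)
  "CTTATGCA" → prefix "CTTA" already present; 4 new (T, G, C, A)
  "CTTATA" → prefix "CTTAT" already present; 1 new (A)
  "TGACCTC" → prefix "TGAC" already present; 3 new (C, T, C)
  "TGACAAAA" → prefix "TGACA" already present; 3 new (A, A, A)
Total nodes = 7 + 5 + 1 + 2 + 3 + 4 + 1 + 3 + 3 = 29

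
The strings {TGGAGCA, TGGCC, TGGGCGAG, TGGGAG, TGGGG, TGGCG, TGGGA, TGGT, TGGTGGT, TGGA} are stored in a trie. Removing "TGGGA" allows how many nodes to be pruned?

0

A node on "TGGGA"'s path can go only if nothing else ends at it or branches off below it.
Every node on "TGGGA" is still needed (e.g. by "TGGGAG"), so nothing is freed.
Nodes removed: 0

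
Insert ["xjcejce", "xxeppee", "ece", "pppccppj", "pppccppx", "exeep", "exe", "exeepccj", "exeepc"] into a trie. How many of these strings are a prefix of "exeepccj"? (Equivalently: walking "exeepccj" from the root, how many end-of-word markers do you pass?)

4

Check each prefix of "exeepccj" against the stored set — each match is an end-marker on the path.
Prefixes of the query that are stored words: "exe", "exeep", "exeepc", "exeepccj"
Count: 4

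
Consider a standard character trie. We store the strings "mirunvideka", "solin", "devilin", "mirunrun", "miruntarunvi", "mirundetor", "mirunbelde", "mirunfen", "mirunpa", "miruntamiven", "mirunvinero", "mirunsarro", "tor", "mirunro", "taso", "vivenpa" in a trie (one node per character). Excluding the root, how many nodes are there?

For each word, the new-node count is its length minus the longest prefix already in the trie:
  "mirunvideka" → 11 new (m, i, r, u, n, v, i, d, e, k, a)
  "solin" → 5 new (s, o, l, i, n)
  "devilin" → 7 new (d, e, v, i, l, i, n)
  "mirunrun" → prefix "mirun" already present; 3 new (r, u, n)
  "miruntarunvi" → prefix "mirun" already present; 7 new (t, a, r, u, n, v, i)
  "mirundetor" → prefix "mirun" already present; 5 new (d, e, t, o, r)
  "mirunbelde" → prefix "mirun" already present; 5 new (b, e, l, d, e)
  "mirunfen" → prefix "mirun" already present; 3 new (f, e, n)
  "mirunpa" → prefix "mirun" already present; 2 new (p, a)
  "miruntamiven" → prefix "mirunta" already present; 5 new (m, i, v, e, n)
  "mirunvinero" → prefix "mirunvi" already present; 4 new (n, e, r, o)
  "mirunsarro" → prefix "mirun" already present; 5 new (s, a, r, r, o)
  "tor" → 3 new (t, o, r)
  "mirunro" → prefix "mirunr" already present; 1 new (o)
  "taso" → prefix "t" already present; 3 new (a, s, o)
  "vivenpa" → 7 new (v, i, v, e, n, p, a)
Total nodes = 11 + 5 + 7 + 3 + 7 + 5 + 5 + 3 + 2 + 5 + 4 + 5 + 3 + 1 + 3 + 7 = 76

76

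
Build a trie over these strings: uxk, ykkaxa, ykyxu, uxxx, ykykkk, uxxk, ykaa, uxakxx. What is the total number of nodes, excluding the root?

For each word, the new-node count is its length minus the longest prefix already in the trie:
  "uxk" → 3 new (u, x, k)
  "ykkaxa" → 6 new (y, k, k, a, x, a)
  "ykyxu" → prefix "yk" already present; 3 new (y, x, u)
  "uxxx" → prefix "ux" already present; 2 new (x, x)
  "ykykkk" → prefix "yky" already present; 3 new (k, k, k)
  "uxxk" → prefix "uxx" already present; 1 new (k)
  "ykaa" → prefix "yk" already present; 2 new (a, a)
  "uxakxx" → prefix "ux" already present; 4 new (a, k, x, x)
Total nodes = 3 + 6 + 3 + 2 + 3 + 1 + 2 + 4 = 24

24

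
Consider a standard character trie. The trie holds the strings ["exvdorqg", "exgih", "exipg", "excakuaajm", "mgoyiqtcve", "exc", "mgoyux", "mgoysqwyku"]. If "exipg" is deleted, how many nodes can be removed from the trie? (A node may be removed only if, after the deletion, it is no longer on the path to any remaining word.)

3

A node on "exipg"'s path can go only if nothing else ends at it or branches off below it.
The suffix "ipg" (3 nodes) is used only by "exipg"; the node for "ex" still has the child "v", so pruning stops there.
Nodes removed: 3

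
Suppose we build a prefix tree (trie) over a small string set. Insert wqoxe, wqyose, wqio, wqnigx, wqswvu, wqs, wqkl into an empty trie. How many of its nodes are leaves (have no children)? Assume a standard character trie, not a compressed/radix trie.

Leaves are exactly the stored words that no other stored word extends.
Those words: "wqio", "wqkl", "wqnigx", "wqoxe", "wqswvu", "wqyose"
Leaf count: 6

6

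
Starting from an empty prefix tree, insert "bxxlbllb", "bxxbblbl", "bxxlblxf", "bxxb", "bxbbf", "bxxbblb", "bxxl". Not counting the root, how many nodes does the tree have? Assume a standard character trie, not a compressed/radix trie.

18

Count nodes per top-level branch (shared prefixes stored once):
  'b'-branch (bxbbf, bxxb, bxxbblb, bxxbblbl, bxxl, bxxlbllb, bxxlblxf): 18 nodes
Sum: 18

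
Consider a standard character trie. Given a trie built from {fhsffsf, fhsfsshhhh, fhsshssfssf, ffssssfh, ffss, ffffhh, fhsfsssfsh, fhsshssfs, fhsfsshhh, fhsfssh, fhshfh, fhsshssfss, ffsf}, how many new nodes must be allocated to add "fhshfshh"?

Walking "fhshfshh" from the root, the first 5 characters ("fhshf") follow existing edges; "s" is the first miss.
Each of the 3 remaining characters creates one node.

3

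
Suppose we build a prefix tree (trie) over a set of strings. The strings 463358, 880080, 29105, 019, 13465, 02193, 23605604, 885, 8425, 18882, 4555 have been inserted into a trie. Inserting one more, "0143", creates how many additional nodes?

Walking "0143" from the root, the first 2 characters ("01") follow existing edges; "4" is the first miss.
So 4 − 2 = 2 new nodes.

2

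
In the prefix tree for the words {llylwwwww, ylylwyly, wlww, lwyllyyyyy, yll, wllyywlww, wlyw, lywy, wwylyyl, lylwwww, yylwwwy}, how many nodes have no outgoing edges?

11

Leaves are exactly the stored words that no other stored word extends.
Those words: "llylwwwww", "lwyllyyyyy", "lylwwww", "lywy", "wllyywlww", "wlww", "wlyw", "wwylyyl", "yll", "ylylwyly", "yylwwwy"
Leaf count: 11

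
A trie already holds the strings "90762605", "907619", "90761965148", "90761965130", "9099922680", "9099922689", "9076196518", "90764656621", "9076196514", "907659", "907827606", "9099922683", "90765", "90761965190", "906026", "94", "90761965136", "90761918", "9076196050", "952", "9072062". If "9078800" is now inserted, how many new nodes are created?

3

"9078" is already a path in the trie; the remaining "800" must be added.
New nodes needed: |"9078800"| − 4 = 7 − 4 = 3.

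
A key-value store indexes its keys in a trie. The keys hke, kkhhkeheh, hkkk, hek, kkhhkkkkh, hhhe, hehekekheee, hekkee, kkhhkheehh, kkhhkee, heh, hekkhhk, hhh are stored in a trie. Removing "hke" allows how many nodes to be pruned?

1

Walk "hke" from the leaf back toward the root, removing each node that no remaining word uses.
The suffix "e" (1 node) is used only by "hke"; the node for "hk" still has the child "k", so pruning stops there.
Nodes removed: 1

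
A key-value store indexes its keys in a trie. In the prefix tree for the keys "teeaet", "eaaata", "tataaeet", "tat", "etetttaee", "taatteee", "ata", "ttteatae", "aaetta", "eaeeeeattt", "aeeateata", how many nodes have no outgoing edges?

10

Leaves are exactly the stored words that no other stored word extends.
Those words: "aaetta", "aeeateata", "ata", "eaaata", "eaeeeeattt", "etetttaee", "taatteee", "tataaeet", "teeaet", "ttteatae"
Leaf count: 10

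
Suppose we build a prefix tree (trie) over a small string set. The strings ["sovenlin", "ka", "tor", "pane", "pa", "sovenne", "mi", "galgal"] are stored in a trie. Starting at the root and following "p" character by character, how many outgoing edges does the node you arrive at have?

1

The children of the "p" node are the distinct next characters among strings starting with "p".
Characters that immediately follow "p" among the stored strings: {a}.
That node has 1 child edge.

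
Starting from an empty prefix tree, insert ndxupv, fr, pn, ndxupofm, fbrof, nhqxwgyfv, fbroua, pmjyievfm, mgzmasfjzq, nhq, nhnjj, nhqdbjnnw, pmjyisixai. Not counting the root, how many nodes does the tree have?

Trace insertions, counting only characters that open a new branch:
  "ndxupv" → 6 new (n, d, x, u, p, v)
  "fr" → 2 new (f, r)
  "pn" → 2 new (p, n)
  "ndxupofm" → prefix "ndxup" already present; 3 new (o, f, m)
  "fbrof" → prefix "f" already present; 4 new (b, r, o, f)
  "nhqxwgyfv" → prefix "n" already present; 8 new (h, q, x, w, g, y, f, v)
  "fbroua" → prefix "fbro" already present; 2 new (u, a)
  "pmjyievfm" → prefix "p" already present; 8 new (m, j, y, i, e, v, f, m)
  "mgzmasfjzq" → 10 new (m, g, z, m, a, s, f, j, z, q)
  "nhq" → prefix "nhq" already present; 0 new (none)
  "nhnjj" → prefix "nh" already present; 3 new (n, j, j)
  "nhqdbjnnw" → prefix "nhq" already present; 6 new (d, b, j, n, n, w)
  "pmjyisixai" → prefix "pmjyi" already present; 5 new (s, i, x, a, i)
Total nodes = 6 + 2 + 2 + 3 + 4 + 8 + 2 + 8 + 10 + 0 + 3 + 6 + 5 = 59

59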